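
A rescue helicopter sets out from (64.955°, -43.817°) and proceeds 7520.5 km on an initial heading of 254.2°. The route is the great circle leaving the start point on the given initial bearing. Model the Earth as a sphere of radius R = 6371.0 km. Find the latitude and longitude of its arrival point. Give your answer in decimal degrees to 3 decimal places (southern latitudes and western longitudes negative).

δ = 7520.5/6371 = 1.180427 rad (67.6335°).
Converting: φ₁ = 1.133679 rad, θ = 4.436627 rad.
Destination latitude: φ₂ = arcsin( sin φ₁ cos δ + cos φ₁ sin δ cos θ ) = arcsin(0.238158) = 13.778°.
Then Δλ = atan2(-0.376691, 0.164765) = -1.158470 rad, from sin θ sin δ cos φ₁ over cos δ − sin φ₁ sin φ₂.
λ₂ = -43.817° + -66.375° = -110.192°.

latitude 13.778°, longitude -110.192°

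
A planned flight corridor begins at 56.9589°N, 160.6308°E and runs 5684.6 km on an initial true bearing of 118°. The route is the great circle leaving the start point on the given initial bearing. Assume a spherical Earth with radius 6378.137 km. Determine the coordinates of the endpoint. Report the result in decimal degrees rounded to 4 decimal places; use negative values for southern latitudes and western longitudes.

latitude 19.1284°, longitude -152.7377°

Central angle δ = d/R = 0.891263 rad.
Converting: φ₁ = 0.994120 rad, θ = 2.059489 rad.
sin φ₂ = sin φ₁ cos δ + cos φ₁ sin δ cos θ = (0.838280)(0.628430) + (0.545240)(0.777866)(-0.469472) = 0.327686
φ₂ = asin(0.327686) = 0.333853 rad = 19.1284°.
For the longitude increment, Δλ = atan2( sin θ sin δ cos φ₁, cos δ − sin φ₁ sin φ₂ ) = atan2(0.374479, 0.353738) = 46.6315°.
λ₂ = 160.6308° + 46.6315° = 207.2623°, normalized to (−180°, 180°] → -152.7377°.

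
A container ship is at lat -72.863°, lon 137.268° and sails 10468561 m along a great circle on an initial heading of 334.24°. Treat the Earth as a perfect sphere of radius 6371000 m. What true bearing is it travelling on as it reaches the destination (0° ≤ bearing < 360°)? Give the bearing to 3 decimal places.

Central angle δ = d/R = 1.643158 rad.
With φ₁ = -72.863° = -1.271699 rad and θ = 334.24° = 5.833588 rad:
Applying the spherical law of cosines for sides, sin φ₂ = sin φ₁ cos δ + cos φ₁ sin δ cos θ = 0.333770, so φ₂ = 19.498°.
For the longitude increment, Δλ = atan2( sin θ sin δ cos φ₁, cos δ − sin φ₁ sin φ₂ ) = atan2(-0.127724, 0.246652) = -27.376°.
λ₂ = 137.268° + -27.376° = 109.892°.
The forward bearing on arrival equals the back-azimuth from the destination plus 180°.
Back-azimuth from P₂ (19.498°, 109.892°) to P₁ (-72.863°, 137.268°), with Δλ' = λ₁ − λ₂ = 27.376°: atan2( sin Δλ' cos φ₁ , cos φ₂ sin φ₁ − sin φ₂ cos φ₁ cos Δλ' ) = 172.192°.
Final bearing = (172.192° + 180°) mod 360° = 352.192°.

final bearing 352.192°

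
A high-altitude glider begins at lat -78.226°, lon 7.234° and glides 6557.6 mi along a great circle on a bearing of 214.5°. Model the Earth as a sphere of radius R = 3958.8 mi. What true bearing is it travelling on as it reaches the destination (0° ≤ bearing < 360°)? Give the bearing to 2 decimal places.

Angular distance δ = d/R = 6557.6 / 3958.8 = 1.656462 rad.
Start latitude φ₁ = -1.365301 rad; initial bearing θ = 3.743731 rad.
sin φ₂ = sin φ₁ cos δ + cos φ₁ sin δ cos θ = (-0.978960)(-0.085560) + (0.204052)(0.996333)(-0.824126) = -0.083787
φ₂ = asin(-0.083787) = -0.083886 rad = -4.806°.
For the longitude increment, Δλ = atan2( sin θ sin δ cos φ₁, cos δ − sin φ₁ sin φ₂ ) = atan2(-0.115152, -0.167585) = -145.506°.
λ₂ = 7.234° + -145.506° = -138.272°.
The forward bearing on arrival equals the back-azimuth from the destination plus 180°.
Back-azimuth from P₂ (-4.81°, -138.27°) to P₁ (-78.23°, 7.23°), with Δλ' = λ₁ − λ₂ = 145.51°: atan2( sin Δλ' cos φ₁ , cos φ₂ sin φ₁ − sin φ₂ cos φ₁ cos Δλ' ) = 173.34°.
Final bearing = (173.34° + 180°) mod 360° = 353.34°.

final bearing 353.34°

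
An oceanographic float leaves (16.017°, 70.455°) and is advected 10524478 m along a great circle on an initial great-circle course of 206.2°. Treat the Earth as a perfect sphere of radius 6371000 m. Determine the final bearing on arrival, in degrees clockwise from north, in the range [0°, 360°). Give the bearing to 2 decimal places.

final bearing 244.20°

Angular distance δ = d/R = 10524478 / 6371000 = 1.651935 rad.
Start latitude φ₁ = 0.279549 rad; initial bearing θ = 3.598869 rad.
Applying the spherical law of cosines for sides, sin φ₂ = sin φ₁ cos δ + cos φ₁ sin δ cos θ = -0.881953, so φ₂ = -61.879°.
Then Δλ = atan2(-0.422970, 0.162301) = -1.204405 rad, from sin θ sin δ cos φ₁ over cos δ − sin φ₁ sin φ₂.
λ₂ = λ₁ + Δλ = 1.448°.
The forward bearing on arrival equals the back-azimuth from the destination plus 180°.
Back-azimuth from P₂ (-61.88°, 1.45°) to P₁ (16.02°, 70.45°), with Δλ' = λ₁ − λ₂ = 69.01°: atan2( sin Δλ' cos φ₁ , cos φ₂ sin φ₁ − sin φ₂ cos φ₁ cos Δλ' ) = 64.20°.
Final bearing = (64.20° + 180°) mod 360° = 244.20°.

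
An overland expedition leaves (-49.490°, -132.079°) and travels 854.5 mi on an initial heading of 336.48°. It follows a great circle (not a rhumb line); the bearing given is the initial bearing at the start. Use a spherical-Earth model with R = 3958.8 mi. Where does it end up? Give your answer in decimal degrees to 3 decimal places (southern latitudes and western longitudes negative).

δ = 854.5/3958.8 = 0.215848 rad (12.3672°).
Start latitude φ₁ = -0.863763 rad; initial bearing θ = 5.872684 rad.
sin φ₂ = sin φ₁ cos δ + cos φ₁ sin δ cos θ = (-0.760293)(0.976795) + (0.649581)(0.214176)(0.916921) = -0.615084
φ₂ = asin(-0.615084) = -0.662492 rad = -37.958°.
Then Δλ = atan2(-0.055520, 0.509151) = -0.108616 rad, from sin θ sin δ cos φ₁ over cos δ − sin φ₁ sin φ₂.
λ₂ = λ₁ + Δλ = -138.302°.

latitude -37.958°, longitude -138.302°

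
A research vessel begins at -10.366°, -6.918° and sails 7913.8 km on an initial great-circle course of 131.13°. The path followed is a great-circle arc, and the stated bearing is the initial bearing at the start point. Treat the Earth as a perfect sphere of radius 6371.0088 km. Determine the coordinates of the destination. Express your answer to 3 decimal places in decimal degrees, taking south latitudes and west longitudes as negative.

latitude -42.104°, longitude 67.005°

Central angle δ = d/R = 1.242158 rad.
Converting: φ₁ = -0.180921 rad, θ = 2.288650 rad.
sin φ₂ = sin φ₁ cos δ + cos φ₁ sin δ cos θ = (-0.179935)(0.322754) + (0.983678)(0.946483)(-0.657770) = -0.670481
φ₂ = asin(-0.670481) = -0.734857 rad = -42.104°.
For the longitude increment, Δλ = atan2( sin θ sin δ cos φ₁, cos δ − sin φ₁ sin φ₂ ) = atan2(0.701273, 0.202111) = 73.923°.
λ₂ = λ₁ + Δλ = 67.005°.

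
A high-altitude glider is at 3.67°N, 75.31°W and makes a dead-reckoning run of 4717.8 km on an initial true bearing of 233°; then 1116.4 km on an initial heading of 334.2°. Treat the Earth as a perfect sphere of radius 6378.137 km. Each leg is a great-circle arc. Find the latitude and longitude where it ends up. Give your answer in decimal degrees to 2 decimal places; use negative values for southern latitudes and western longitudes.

Apply the spherical direct solution leg by leg, carrying full precision between legs.
Leg 1: from (3.67°, -75.31°), δ = 4717.8/6378.137 = 0.739683 rad, θ = 233° → φ = -20.95°, λ = -110.51°.
Leg 2: from (-20.95°, -110.51°), δ = 1116.4/6378.137 = 0.175035 rad, θ = 334.2° → φ = -11.87°, λ = -114.95°.

latitude -11.87°, longitude -114.95°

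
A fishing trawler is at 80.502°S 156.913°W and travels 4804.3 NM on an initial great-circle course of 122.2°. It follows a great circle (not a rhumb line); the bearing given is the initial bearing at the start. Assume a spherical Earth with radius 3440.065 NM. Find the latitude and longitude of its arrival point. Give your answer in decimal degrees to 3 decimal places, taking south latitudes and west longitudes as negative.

latitude -14.926°, longitude -36.510°

Central angle δ = d/R = 1.396572 rad.
Converting: φ₁ = -1.405025 rad, θ = 2.132792 rad.
Applying the spherical law of cosines for sides, sin φ₂ = sin φ₁ cos δ + cos φ₁ sin δ cos θ = -0.257568, so φ₂ = -14.926°.
For the longitude increment, Δλ = atan2( sin θ sin δ cos φ₁, cos δ − sin φ₁ sin φ₂ ) = atan2(0.137519, -0.080693) = 120.403°.
Hence λ₂ = -156.913° + 120.403° = -36.510°.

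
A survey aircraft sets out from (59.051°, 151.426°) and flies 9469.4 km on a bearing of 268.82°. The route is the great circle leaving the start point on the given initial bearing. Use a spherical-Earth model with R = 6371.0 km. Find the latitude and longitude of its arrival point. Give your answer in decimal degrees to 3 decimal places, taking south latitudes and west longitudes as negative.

Angular distance δ = d/R = 9469.4 / 6371 = 1.486329 rad.
Converting: φ₁ = 1.030634 rad, θ = 4.691794 rad.
sin φ₂ = sin φ₁ cos δ + cos φ₁ sin δ cos θ = (0.857625)(0.084367) + (0.514275)(0.996435)(-0.020593) = 0.061803
φ₂ = asin(0.061803) = 0.061842 rad = 3.543°.
Δλ = atan2( sin θ sin δ cos φ₁ , cos δ − sin φ₁ sin φ₂ ) = atan2(-0.512333, 0.031364) = -1.509655 rad = -86.497°.
Hence λ₂ = 151.426° + -86.497° = 64.929°.

latitude 3.543°, longitude 64.929°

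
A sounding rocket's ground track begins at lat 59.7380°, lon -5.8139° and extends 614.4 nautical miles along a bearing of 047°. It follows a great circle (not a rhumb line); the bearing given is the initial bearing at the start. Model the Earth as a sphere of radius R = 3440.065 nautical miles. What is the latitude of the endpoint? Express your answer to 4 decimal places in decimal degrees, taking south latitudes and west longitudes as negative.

latitude 65.6508°

δ = 614.4/3440.065 = 0.178601 rad (10.2331°).
Start latitude φ₁ = 1.042625 rad; initial bearing θ = 0.820305 rad.
Destination latitude: φ₂ = arcsin( sin φ₁ cos δ + cos φ₁ sin δ cos θ ) = arcsin(0.911050) = 65.6508°.
Then Δλ = atan2(0.065478, 0.197192) = 0.320594 rad, from sin θ sin δ cos φ₁ over cos δ − sin φ₁ sin φ₂.
Hence λ₂ = -5.8139° + 18.3687° = 12.5548°.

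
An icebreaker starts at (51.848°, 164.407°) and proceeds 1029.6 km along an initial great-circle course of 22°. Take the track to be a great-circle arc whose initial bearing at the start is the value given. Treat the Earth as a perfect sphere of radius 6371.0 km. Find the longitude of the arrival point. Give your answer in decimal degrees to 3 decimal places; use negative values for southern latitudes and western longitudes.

longitude 171.386°

The arc subtends δ = 1029.6/6371 = 0.161607 rad at the centre.
With φ₁ = 51.848° = 0.904918 rad and θ = 22° = 0.383972 rad:
sin φ₂ = sin φ₁ cos δ + cos φ₁ sin δ cos θ = (0.786375)(0.986970) + (0.617750)(0.160905)(0.927184) = 0.868289
φ₂ = asin(0.868289) = 1.051743 rad = 60.260°.
For the longitude increment, Δλ = atan2( sin θ sin δ cos φ₁, cos δ − sin φ₁ sin φ₂ ) = atan2(0.037235, 0.304169) = 6.979°.
λ₂ = λ₁ + Δλ = 171.386°.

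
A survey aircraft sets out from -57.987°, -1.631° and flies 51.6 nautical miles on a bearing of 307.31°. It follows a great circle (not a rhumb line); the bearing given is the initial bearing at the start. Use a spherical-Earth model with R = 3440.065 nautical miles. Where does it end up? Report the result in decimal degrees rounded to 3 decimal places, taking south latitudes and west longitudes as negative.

latitude -57.460°, longitude -2.902°

δ = 51.6/3440.065 = 0.015000 rad (0.8594°).
Start latitude φ₁ = -1.012064 rad; initial bearing θ = 5.363571 rad.
Destination latitude: φ₂ = arcsin( sin φ₁ cos δ + cos φ₁ sin δ cos θ ) = arcsin(-0.843013) = -57.460°.
Then Δλ = atan2(-0.006324, 0.285073) = -0.022181 rad, from sin θ sin δ cos φ₁ over cos δ − sin φ₁ sin φ₂.
λ₂ = -1.631° + -1.271° = -2.902°.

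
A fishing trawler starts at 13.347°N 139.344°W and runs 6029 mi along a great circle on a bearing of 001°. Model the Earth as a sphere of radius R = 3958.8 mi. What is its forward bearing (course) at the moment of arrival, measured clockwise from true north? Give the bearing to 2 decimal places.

final bearing 174.73°

Central angle δ = d/R = 1.522936 rad.
With φ₁ = 13.347° = 0.232949 rad and θ = 1° = 0.017453 rad:
Destination latitude: φ₂ = arcsin( sin φ₁ cos δ + cos φ₁ sin δ cos θ ) = arcsin(0.982772) = 79.349°.
Δλ = atan2( sin θ sin δ cos φ₁ , cos δ − sin φ₁ sin φ₂ ) = atan2(0.016962, -0.179029) = 3.047133 rad = 174.588°.
λ₂ = -139.344° + 174.588° = 35.244°.
The forward bearing on arrival equals the back-azimuth from the destination plus 180°.
Back-azimuth from P₂ (79.35°, 35.24°) to P₁ (13.35°, -139.34°), with Δλ' = λ₁ − λ₂ = -174.59°: atan2( sin Δλ' cos φ₁ , cos φ₂ sin φ₁ − sin φ₂ cos φ₁ cos Δλ' ) = 354.73°.
Final bearing = (354.73° + 180°) mod 360° = 174.73°.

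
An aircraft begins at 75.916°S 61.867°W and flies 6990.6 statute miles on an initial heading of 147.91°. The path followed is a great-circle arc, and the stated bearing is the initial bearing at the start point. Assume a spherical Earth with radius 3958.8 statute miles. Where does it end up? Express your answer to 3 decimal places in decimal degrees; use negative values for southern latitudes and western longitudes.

latitude -0.818°, longitude 86.718°

δ = 6990.6/3958.8 = 1.765838 rad (101.1751°).
Start latitude φ₁ = -1.324984 rad; initial bearing θ = 2.581516 rad.
Applying the spherical law of cosines for sides, sin φ₂ = sin φ₁ cos δ + cos φ₁ sin δ cos θ = -0.014274, so φ₂ = -0.818°.
Then Δλ = atan2(0.126826, -0.207653) = 2.593300 rad, from sin θ sin δ cos φ₁ over cos δ − sin φ₁ sin φ₂.
Hence λ₂ = -61.867° + 148.585° = 86.718°.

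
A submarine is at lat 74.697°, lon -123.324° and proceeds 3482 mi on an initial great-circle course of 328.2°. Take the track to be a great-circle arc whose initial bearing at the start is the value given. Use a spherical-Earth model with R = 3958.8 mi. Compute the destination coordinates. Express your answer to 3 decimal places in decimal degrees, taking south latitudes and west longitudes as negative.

latitude 51.972°, longitude 97.902°

The arc subtends δ = 3482/3958.8 = 0.879559 rad at the centre.
With φ₁ = 74.697° = 1.303709 rad and θ = 328.2° = 5.728171 rad:
Destination latitude: φ₂ = arcsin( sin φ₁ cos δ + cos φ₁ sin δ cos θ ) = arcsin(0.787706) = 51.972°.
Δλ = atan2( sin θ sin δ cos φ₁ , cos δ − sin φ₁ sin φ₂ ) = atan2(-0.107152, -0.122287) = -2.422061 rad = -138.774°.
λ₂ = -123.324° + -138.774° = -262.098°, normalized to (−180°, 180°] → 97.902°.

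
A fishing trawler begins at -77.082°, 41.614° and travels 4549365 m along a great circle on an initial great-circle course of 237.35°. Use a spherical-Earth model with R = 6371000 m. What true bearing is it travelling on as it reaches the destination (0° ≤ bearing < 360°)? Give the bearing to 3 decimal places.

final bearing 341.017°

Angular distance δ = d/R = 4549365 / 6371000 = 0.714074 rad.
Converting: φ₁ = -1.345335 rad, θ = 4.142539 rad.
sin φ₂ = sin φ₁ cos δ + cos φ₁ sin δ cos θ = (-0.974691)(0.755700) + (0.223556)(0.654918)(-0.539506) = -0.815564
φ₂ = asin(-0.815564) = -0.953703 rad = -54.643°.
For the longitude increment, Δλ = atan2( sin θ sin δ cos φ₁, cos δ − sin φ₁ sin φ₂ ) = atan2(-0.123275, -0.039223) = -107.649°.
Hence λ₂ = 41.614° + -107.649° = -66.035°.
The forward bearing on arrival equals the back-azimuth from the destination plus 180°.
Back-azimuth from P₂ (-54.643°, -66.035°) to P₁ (-77.082°, 41.614°), with Δλ' = λ₁ − λ₂ = 107.649°: atan2( sin Δλ' cos φ₁ , cos φ₂ sin φ₁ − sin φ₂ cos φ₁ cos Δλ' ) = 161.017°.
Final bearing = (161.017° + 180°) mod 360° = 341.017°.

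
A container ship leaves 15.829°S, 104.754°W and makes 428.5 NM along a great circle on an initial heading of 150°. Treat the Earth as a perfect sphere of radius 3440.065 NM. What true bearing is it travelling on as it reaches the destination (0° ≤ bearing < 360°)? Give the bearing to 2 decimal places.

Angular distance δ = d/R = 428.5 / 3440.065 = 0.124562 rad.
Start latitude φ₁ = -0.276268 rad; initial bearing θ = 2.617994 rad.
sin φ₂ = sin φ₁ cos δ + cos φ₁ sin δ cos θ = (-0.272767)(0.992252) + (0.962080)(0.124240)(-0.866025) = -0.374169
φ₂ = asin(-0.374169) = -0.383500 rad = -21.973°.
Then Δλ = atan2(0.059764, 0.890191) = 0.067036 rad, from sin θ sin δ cos φ₁ over cos δ − sin φ₁ sin φ₂.
λ₂ = λ₁ + Δλ = -100.913°.
The forward bearing on arrival equals the back-azimuth from the destination plus 180°.
Back-azimuth from P₂ (-21.97°, -100.91°) to P₁ (-15.83°, -104.75°), with Δλ' = λ₁ − λ₂ = -3.84°: atan2( sin Δλ' cos φ₁ , cos φ₂ sin φ₁ − sin φ₂ cos φ₁ cos Δλ' ) = 328.75°.
Final bearing = (328.75° + 180°) mod 360° = 148.75°.

final bearing 148.75°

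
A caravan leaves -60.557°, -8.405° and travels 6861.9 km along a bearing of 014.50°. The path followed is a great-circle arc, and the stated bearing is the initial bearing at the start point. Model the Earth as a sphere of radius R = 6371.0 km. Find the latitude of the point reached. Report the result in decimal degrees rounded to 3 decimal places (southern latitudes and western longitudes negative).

latitude 0.364°

Angular distance δ = d/R = 6861.9 / 6371 = 1.077052 rad.
Converting: φ₁ = -1.056919 rad, θ = 0.253073 rad.
Destination latitude: φ₂ = arcsin( sin φ₁ cos δ + cos φ₁ sin δ cos θ ) = arcsin(0.006345) = 0.364°.
Δλ = atan2( sin θ sin δ cos φ₁ , cos δ − sin φ₁ sin φ₂ ) = atan2(0.108377, 0.479451) = 0.222307 rad = 12.737°.
λ₂ = λ₁ + Δλ = 4.332°.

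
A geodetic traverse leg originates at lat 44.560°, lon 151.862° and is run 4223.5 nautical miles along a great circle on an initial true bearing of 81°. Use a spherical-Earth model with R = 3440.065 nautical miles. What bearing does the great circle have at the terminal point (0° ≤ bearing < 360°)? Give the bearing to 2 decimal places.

final bearing 131.53°

Central angle δ = d/R = 1.227738 rad.
Converting: φ₁ = 0.777719 rad, θ = 1.413717 rad.
Applying the spherical law of cosines for sides, sin φ₂ = sin φ₁ cos δ + cos φ₁ sin δ cos θ = 0.340982, so φ₂ = 19.937°.
Δλ = atan2( sin θ sin δ cos φ₁ , cos δ − sin φ₁ sin φ₂ ) = atan2(0.662737, 0.097116) = 1.425294 rad = 81.663°.
λ₂ = 151.862° + 81.663° = 233.525°, normalized to (−180°, 180°] → -126.475°.
The forward bearing on arrival equals the back-azimuth from the destination plus 180°.
Back-azimuth from P₂ (19.94°, -126.47°) to P₁ (44.56°, 151.86°), with Δλ' = λ₁ − λ₂ = 278.34°: atan2( sin Δλ' cos φ₁ , cos φ₂ sin φ₁ − sin φ₂ cos φ₁ cos Δλ' ) = 311.53°.
Final bearing = (311.53° + 180°) mod 360° = 131.53°.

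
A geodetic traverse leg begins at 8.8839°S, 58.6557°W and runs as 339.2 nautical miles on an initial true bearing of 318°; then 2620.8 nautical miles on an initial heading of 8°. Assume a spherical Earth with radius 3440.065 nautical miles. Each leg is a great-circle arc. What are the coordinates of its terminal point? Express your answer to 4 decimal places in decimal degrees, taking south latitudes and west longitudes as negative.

latitude 38.4896°, longitude -55.3953°

Apply the spherical direct solution leg by leg, carrying full precision between legs.
Leg 1: from (-8.8839°, -58.6557°), δ = 339.2/3440.065 = 0.098603 rad, θ = 318° → φ = -4.6692°, λ = -62.4452°.
Leg 2: from (-4.6692°, -62.4452°), δ = 2620.8/3440.065 = 0.761846 rad, θ = 8° → φ = 38.4896°, λ = -55.3953°.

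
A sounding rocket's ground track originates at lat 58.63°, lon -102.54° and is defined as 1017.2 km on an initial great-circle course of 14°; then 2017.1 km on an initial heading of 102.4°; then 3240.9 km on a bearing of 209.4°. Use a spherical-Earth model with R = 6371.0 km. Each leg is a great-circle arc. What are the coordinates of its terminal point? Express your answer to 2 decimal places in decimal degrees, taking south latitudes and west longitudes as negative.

latitude 31.43°, longitude -77.60°

Apply the spherical direct solution leg by leg, carrying full precision between legs.
Leg 1: from (58.63°, -102.54°), δ = 1017.2/6371 = 0.159661 rad, θ = 14° → φ = 67.41°, λ = -96.79°.
Leg 2: from (67.41°, -96.79°), δ = 2017.1/6371 = 0.316606 rad, θ = 102.4° → φ = 58.40°, λ = -61.32°.
Leg 3: from (58.40°, -61.32°), δ = 3240.9/6371 = 0.508696 rad, θ = 209.4° → φ = 31.43°, λ = -77.60°.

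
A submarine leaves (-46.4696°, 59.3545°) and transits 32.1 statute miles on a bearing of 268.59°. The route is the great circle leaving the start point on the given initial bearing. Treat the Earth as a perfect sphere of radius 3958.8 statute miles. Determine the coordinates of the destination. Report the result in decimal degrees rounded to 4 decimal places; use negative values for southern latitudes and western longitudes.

latitude -46.4790°, longitude 58.6800°

The arc subtends δ = 32.1/3958.8 = 0.008109 rad at the centre.
Start latitude φ₁ = -0.811048 rad; initial bearing θ = 4.687780 rad.
sin φ₂ = sin φ₁ cos δ + cos φ₁ sin δ cos θ = (-0.725009)(0.999967) + (0.688739)(0.008108)(-0.024607) = -0.725123
φ₂ = asin(-0.725123) = -0.811212 rad = -46.4790°.
For the longitude increment, Δλ = atan2( sin θ sin δ cos φ₁, cos δ − sin φ₁ sin φ₂ ) = atan2(-0.005583, 0.474247) = -0.6745°.
Hence λ₂ = 59.3545° + -0.6745° = 58.6800°.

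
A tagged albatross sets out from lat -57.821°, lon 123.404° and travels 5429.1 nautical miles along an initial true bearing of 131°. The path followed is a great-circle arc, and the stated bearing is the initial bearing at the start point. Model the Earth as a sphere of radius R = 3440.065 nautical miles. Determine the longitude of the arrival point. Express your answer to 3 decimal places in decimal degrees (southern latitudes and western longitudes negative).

Central angle δ = d/R = 1.578197 rad.
With φ₁ = -57.821° = -1.009167 rad and θ = 131° = 2.286381 rad:
sin φ₂ = sin φ₁ cos δ + cos φ₁ sin δ cos θ = (-0.846388)(-0.007401) + (0.532566)(0.999973)(-0.656059) = -0.343122
φ₂ = asin(-0.343122) = -0.350238 rad = -20.067°.
Then Δλ = atan2(0.401922, -0.297815) = 2.208497 rad, from sin θ sin δ cos φ₁ over cos δ − sin φ₁ sin φ₂.
λ₂ = 123.404° + 126.538° = 249.942°, normalized to (−180°, 180°] → -110.058°.

longitude -110.058°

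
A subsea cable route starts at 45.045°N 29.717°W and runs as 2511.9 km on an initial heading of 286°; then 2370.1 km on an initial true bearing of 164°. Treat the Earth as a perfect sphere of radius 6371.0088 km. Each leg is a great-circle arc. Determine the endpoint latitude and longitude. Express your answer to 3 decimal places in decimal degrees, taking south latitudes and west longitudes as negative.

latitude 26.033°, longitude -55.914°

Apply the spherical direct solution leg by leg, carrying full precision between legs.
Leg 1: from (45.045°, -29.717°), δ = 2511.9/6371.0088 = 0.394270 rad, θ = 286° → φ = 46.734°, λ = -62.316°.
Leg 2: from (46.734°, -62.316°), δ = 2370.1/6371.0088 = 0.372013 rad, θ = 164° → φ = 26.033°, λ = -55.914°.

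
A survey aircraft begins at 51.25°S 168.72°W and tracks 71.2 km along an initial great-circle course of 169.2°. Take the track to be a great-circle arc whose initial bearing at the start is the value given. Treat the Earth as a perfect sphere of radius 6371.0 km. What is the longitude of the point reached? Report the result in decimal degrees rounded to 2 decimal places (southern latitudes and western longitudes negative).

δ = 71.2/6371 = 0.011176 rad (0.6403°).
Converting: φ₁ = -0.894481 rad, θ = 2.953097 rad.
Applying the spherical law of cosines for sides, sin φ₂ = sin φ₁ cos δ + cos φ₁ sin δ cos θ = -0.786707, so φ₂ = -51.88°.
Δλ = atan2( sin θ sin δ cos φ₁ , cos δ − sin φ₁ sin φ₂ ) = atan2(0.001311, 0.386397) = 0.003392 rad = 0.19°.
λ₂ = λ₁ + Δλ = -168.53°.

longitude -168.53°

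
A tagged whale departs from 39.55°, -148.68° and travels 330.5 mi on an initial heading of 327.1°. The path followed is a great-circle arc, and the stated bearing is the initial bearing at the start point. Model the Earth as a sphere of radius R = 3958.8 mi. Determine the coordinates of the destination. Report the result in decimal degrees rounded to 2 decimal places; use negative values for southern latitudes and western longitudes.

Central angle δ = d/R = 0.083485 rad.
Start latitude φ₁ = 0.690278 rad; initial bearing θ = 5.708972 rad.
sin φ₂ = sin φ₁ cos δ + cos φ₁ sin δ cos θ = (0.636751)(0.996517) + (0.771069)(0.083388)(0.839620) = 0.688519
φ₂ = asin(0.688519) = 0.759446 rad = 43.51°.
Then Δλ = atan2(-0.034925, 0.558101) = -0.062497 rad, from sin θ sin δ cos φ₁ over cos δ − sin φ₁ sin φ₂.
Hence λ₂ = -148.68° + -3.58° = -152.26°.

latitude 43.51°, longitude -152.26°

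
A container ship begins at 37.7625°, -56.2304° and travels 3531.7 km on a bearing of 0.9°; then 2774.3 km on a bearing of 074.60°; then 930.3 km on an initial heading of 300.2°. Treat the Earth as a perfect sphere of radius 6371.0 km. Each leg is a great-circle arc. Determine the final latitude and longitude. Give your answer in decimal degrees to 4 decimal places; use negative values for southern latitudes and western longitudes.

latitude 65.8768°, longitude -10.3697°

Apply the spherical direct solution leg by leg, carrying full precision between legs.
Leg 1: from (37.7625°, -56.2304°), δ = 3531.7/6371 = 0.554340 rad, θ = 0.9° → φ = 69.5154°, λ = -54.8766°.
Leg 2: from (69.5154°, -54.8766°), δ = 2774.3/6371 = 0.435458 rad, θ = 74.6° → φ = 62.6911°, λ = 7.5506°.
Leg 3: from (62.6911°, 7.5506°), δ = 930.3/6371 = 0.146021 rad, θ = 300.2° → φ = 65.8768°, λ = -10.3697°.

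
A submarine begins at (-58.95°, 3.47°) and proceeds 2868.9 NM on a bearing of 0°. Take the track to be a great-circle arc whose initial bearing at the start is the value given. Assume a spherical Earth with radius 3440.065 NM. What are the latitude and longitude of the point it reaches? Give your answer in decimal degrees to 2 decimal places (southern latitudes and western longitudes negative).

latitude -11.17°, longitude 3.47°

Angular distance δ = d/R = 2868.9 / 3440.065 = 0.833967 rad.
Converting: φ₁ = -1.028872 rad, θ = 0.000000 rad.
Applying the spherical law of cosines for sides, sin φ₂ = sin φ₁ cos δ + cos φ₁ sin δ cos θ = -0.193673, so φ₂ = -11.17°.
Δλ = atan2( sin θ sin δ cos φ₁ , cos δ − sin φ₁ sin φ₂ ) = atan2(0.000000, 0.506020) = 0.000000 rad = 0.00°.
λ₂ = λ₁ + Δλ = 3.47°.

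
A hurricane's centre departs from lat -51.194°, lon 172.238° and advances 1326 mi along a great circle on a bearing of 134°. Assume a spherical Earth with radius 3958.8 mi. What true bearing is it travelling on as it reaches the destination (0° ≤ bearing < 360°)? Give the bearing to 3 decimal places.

final bearing 108.972°

Central angle δ = d/R = 0.334950 rad.
With φ₁ = -51.194° = -0.893504 rad and θ = 134° = 2.338741 rad:
sin φ₂ = sin φ₁ cos δ + cos φ₁ sin δ cos θ = (-0.779272)(0.944427) + (0.626685)(0.328722)(-0.694658) = -0.879069
φ₂ = asin(-0.879069) = -1.073905 rad = -61.530°.
Then Δλ = atan2(0.148188, 0.259393) = 0.519040 rad, from sin θ sin δ cos φ₁ over cos δ − sin φ₁ sin φ₂.
λ₂ = 172.238° + 29.739° = 201.977°, normalized to (−180°, 180°] → -158.023°.
The forward bearing on arrival equals the back-azimuth from the destination plus 180°.
Back-azimuth from P₂ (-61.530°, -158.023°) to P₁ (-51.194°, 172.238°), with Δλ' = λ₁ − λ₂ = 330.261°: atan2( sin Δλ' cos φ₁ , cos φ₂ sin φ₁ − sin φ₂ cos φ₁ cos Δλ' ) = 288.972°.
Final bearing = (288.972° + 180°) mod 360° = 108.972°.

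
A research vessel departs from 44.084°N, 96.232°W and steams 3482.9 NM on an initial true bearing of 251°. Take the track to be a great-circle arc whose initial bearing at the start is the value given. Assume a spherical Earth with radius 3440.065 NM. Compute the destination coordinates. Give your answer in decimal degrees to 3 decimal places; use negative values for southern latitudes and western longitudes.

δ = 3482.9/3440.065 = 1.012452 rad (58.0092°).
Converting: φ₁ = 0.769411 rad, θ = 4.380776 rad.
Destination latitude: φ₂ = arcsin( sin φ₁ cos δ + cos φ₁ sin δ cos θ ) = arcsin(0.170230) = 9.801°.
Then Δλ = atan2(-0.576040, 0.411352) = -0.950668 rad, from sin θ sin δ cos φ₁ over cos δ − sin φ₁ sin φ₂.
λ₂ = λ₁ + Δλ = -150.701°.

latitude 9.801°, longitude -150.701°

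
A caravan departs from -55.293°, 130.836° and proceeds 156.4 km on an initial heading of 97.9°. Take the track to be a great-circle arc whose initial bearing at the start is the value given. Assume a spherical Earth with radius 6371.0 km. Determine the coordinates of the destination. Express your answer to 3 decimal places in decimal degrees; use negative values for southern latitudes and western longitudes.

latitude -55.462°, longitude 133.294°

δ = 156.4/6371 = 0.024549 rad (1.4065°).
Start latitude φ₁ = -0.965045 rad; initial bearing θ = 1.708677 rad.
sin φ₂ = sin φ₁ cos δ + cos φ₁ sin δ cos θ = (-0.822074)(0.999699) + (0.569380)(0.024546)(-0.137445) = -0.823748
φ₂ = asin(-0.823748) = -0.967990 rad = -55.462°.
Then Δλ = atan2(0.013844, 0.322517) = 0.042897 rad, from sin θ sin δ cos φ₁ over cos δ − sin φ₁ sin φ₂.
Hence λ₂ = 130.836° + 2.458° = 133.294°.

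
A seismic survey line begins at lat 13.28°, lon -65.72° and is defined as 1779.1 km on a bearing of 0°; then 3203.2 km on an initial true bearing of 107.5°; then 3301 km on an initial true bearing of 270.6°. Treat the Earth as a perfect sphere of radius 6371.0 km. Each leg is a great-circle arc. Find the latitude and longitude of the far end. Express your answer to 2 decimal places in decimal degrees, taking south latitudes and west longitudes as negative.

Apply the spherical direct solution leg by leg, carrying full precision between legs.
Leg 1: from (13.28°, -65.72°), δ = 1779.1/6371 = 0.279250 rad, θ = 0° → φ = 29.28°, λ = -65.72°.
Leg 2: from (29.28°, -65.72°), δ = 3203.2/6371 = 0.502778 rad, θ = 107.5° → φ = 17.59°, λ = -36.90°.
Leg 3: from (17.59°, -36.90°), δ = 3301/6371 = 0.518129 rad, θ = 270.6° → φ = 15.51°, λ = -67.83°.

latitude 15.51°, longitude -67.83°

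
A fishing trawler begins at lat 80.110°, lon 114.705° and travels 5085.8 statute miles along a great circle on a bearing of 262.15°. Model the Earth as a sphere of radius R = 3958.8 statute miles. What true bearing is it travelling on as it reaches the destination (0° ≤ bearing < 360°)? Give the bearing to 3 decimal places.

Central angle δ = d/R = 1.284682 rad.
Converting: φ₁ = 1.398183 rad, θ = 4.575381 rad.
sin φ₂ = sin φ₁ cos δ + cos φ₁ sin δ cos θ = (0.985139)(0.282226) + (0.171757)(0.959348)(-0.136580) = 0.255527
φ₂ = asin(0.255527) = 0.258393 rad = 14.805°.
Then Δλ = atan2(-0.163231, 0.030496) = -1.386096 rad, from sin θ sin δ cos φ₁ over cos δ − sin φ₁ sin φ₂.
λ₂ = λ₁ + Δλ = 35.288°.
The forward bearing on arrival equals the back-azimuth from the destination plus 180°.
Back-azimuth from P₂ (14.805°, 35.288°) to P₁ (80.110°, 114.705°), with Δλ' = λ₁ − λ₂ = 79.417°: atan2( sin Δλ' cos φ₁ , cos φ₂ sin φ₁ − sin φ₂ cos φ₁ cos Δλ' ) = 10.136°.
Final bearing = (10.136° + 180°) mod 360° = 190.136°.

final bearing 190.136°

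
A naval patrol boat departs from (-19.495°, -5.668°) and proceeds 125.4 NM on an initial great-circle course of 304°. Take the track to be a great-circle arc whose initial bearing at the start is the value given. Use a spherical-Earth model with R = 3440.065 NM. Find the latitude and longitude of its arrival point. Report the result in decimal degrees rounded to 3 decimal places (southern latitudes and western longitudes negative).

Central angle δ = d/R = 0.036453 rad.
Start latitude φ₁ = -0.340252 rad; initial bearing θ = 5.305801 rad.
sin φ₂ = sin φ₁ cos δ + cos φ₁ sin δ cos θ = (-0.333725)(0.999336) + (0.942671)(0.036445)(0.559193) = -0.314292
φ₂ = asin(-0.314292) = -0.319710 rad = -18.318°.
Then Δλ = atan2(-0.028482, 0.894449) = -0.031832 rad, from sin θ sin δ cos φ₁ over cos δ − sin φ₁ sin φ₂.
λ₂ = -5.668° + -1.824° = -7.492°.

latitude -18.318°, longitude -7.492°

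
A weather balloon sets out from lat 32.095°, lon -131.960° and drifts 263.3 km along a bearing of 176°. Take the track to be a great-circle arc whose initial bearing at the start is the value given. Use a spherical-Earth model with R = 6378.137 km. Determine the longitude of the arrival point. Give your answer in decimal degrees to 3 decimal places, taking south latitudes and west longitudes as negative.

longitude -131.770°

Central angle δ = d/R = 0.041282 rad.
Start latitude φ₁ = 0.560163 rad; initial bearing θ = 3.071779 rad.
Destination latitude: φ₂ = arcsin( sin φ₁ cos δ + cos φ₁ sin δ cos θ ) = arcsin(0.495995) = 29.735°.
Then Δλ = atan2(0.002439, 0.735614) = 0.003315 rad, from sin θ sin δ cos φ₁ over cos δ − sin φ₁ sin φ₂.
λ₂ = -131.960° + 0.190° = -131.770°.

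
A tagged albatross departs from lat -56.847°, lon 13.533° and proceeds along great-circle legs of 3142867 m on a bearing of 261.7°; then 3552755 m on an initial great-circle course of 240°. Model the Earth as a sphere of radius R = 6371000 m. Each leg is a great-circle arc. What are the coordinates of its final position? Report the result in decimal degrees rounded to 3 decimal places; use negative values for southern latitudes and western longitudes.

Apply the spherical direct solution leg by leg, carrying full precision between legs.
Leg 1: from (-56.847°, 13.533°), δ = 3142867/6371000 = 0.493308 rad, θ = 261.7° → φ = -50.785°, λ = -34.297°.
Leg 2: from (-50.785°, -34.297°), δ = 3552755/6371000 = 0.557645 rad, θ = 240° → φ = -55.557°, λ = -88.421°.

latitude -55.557°, longitude -88.421°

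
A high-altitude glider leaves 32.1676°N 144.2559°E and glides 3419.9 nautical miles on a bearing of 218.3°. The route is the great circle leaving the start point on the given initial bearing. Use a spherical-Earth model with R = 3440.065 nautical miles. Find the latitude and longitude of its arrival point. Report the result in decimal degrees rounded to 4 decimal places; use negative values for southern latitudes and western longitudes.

latitude -15.4624°, longitude 111.6359°

Angular distance δ = d/R = 3419.9 / 3440.065 = 0.994138 rad.
Start latitude φ₁ = 0.561431 rad; initial bearing θ = 3.810054 rad.
Destination latitude: φ₂ = arcsin( sin φ₁ cos δ + cos φ₁ sin δ cos θ ) = arcsin(-0.266606) = -15.4624°.
Δλ = atan2( sin θ sin δ cos φ₁ , cos δ − sin φ₁ sin φ₂ ) = atan2(-0.439800, 0.687166) = -0.569327 rad = -32.6200°.
Hence λ₂ = 144.2559° + -32.6200° = 111.6359°.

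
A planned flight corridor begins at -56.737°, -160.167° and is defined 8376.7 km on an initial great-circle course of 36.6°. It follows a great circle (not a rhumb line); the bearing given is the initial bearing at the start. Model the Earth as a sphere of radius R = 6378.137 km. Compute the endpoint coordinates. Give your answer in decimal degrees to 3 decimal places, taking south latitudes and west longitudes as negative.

Central angle δ = d/R = 1.313346 rad.
With φ₁ = -56.737° = -0.990247 rad and θ = 36.6° = 0.638791 rad:
Destination latitude: φ₂ = arcsin( sin φ₁ cos δ + cos φ₁ sin δ cos θ ) = arcsin(0.212919) = 12.293°.
For the longitude increment, Δλ = atan2( sin θ sin δ cos φ₁, cos δ − sin φ₁ sin φ₂ ) = atan2(0.316241, 0.432651) = 36.165°.
Hence λ₂ = -160.167° + 36.165° = -124.002°.

latitude 12.293°, longitude -124.002°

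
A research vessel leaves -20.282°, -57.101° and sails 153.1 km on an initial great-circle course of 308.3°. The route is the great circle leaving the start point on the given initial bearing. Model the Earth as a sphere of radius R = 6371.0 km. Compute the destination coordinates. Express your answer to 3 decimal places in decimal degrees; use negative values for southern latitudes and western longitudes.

latitude -19.425°, longitude -58.247°

Central angle δ = d/R = 0.024031 rad.
Converting: φ₁ = -0.353988 rad, θ = 5.380850 rad.
sin φ₂ = sin φ₁ cos δ + cos φ₁ sin δ cos θ = (-0.346641)(0.999711) + (0.937998)(0.024028)(0.619779) = -0.332572
φ₂ = asin(-0.332572) = -0.339029 rad = -19.425°.
Then Δλ = atan2(-0.017688, 0.884428) = -0.019996 rad, from sin θ sin δ cos φ₁ over cos δ − sin φ₁ sin φ₂.
λ₂ = λ₁ + Δλ = -58.247°.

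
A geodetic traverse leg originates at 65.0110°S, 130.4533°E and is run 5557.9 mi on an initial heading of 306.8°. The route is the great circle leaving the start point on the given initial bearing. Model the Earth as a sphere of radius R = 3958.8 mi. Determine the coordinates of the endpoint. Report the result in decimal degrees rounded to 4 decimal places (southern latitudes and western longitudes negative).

Central angle δ = d/R = 1.403936 rad.
Converting: φ₁ = -1.134656 rad, θ = 5.354670 rad.
sin φ₂ = sin φ₁ cos δ + cos φ₁ sin δ cos θ = (-0.906389)(0.166088) + (0.422444)(0.986111)(0.599024) = 0.098999
φ₂ = asin(0.098999) = 0.099162 rad = 5.6816°.
For the longitude increment, Δλ = atan2( sin θ sin δ cos φ₁, cos δ − sin φ₁ sin φ₂ ) = atan2(-0.333566, 0.255820) = -52.5146°.
λ₂ = 130.4533° + -52.5146° = 77.9387°.

latitude 5.6816°, longitude 77.9387°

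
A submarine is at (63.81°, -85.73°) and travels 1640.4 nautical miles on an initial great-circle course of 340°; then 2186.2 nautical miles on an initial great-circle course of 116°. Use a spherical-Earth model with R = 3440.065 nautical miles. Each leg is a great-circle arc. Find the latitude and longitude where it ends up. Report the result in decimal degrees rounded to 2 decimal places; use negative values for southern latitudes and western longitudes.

Apply the spherical direct solution leg by leg, carrying full precision between legs.
Leg 1: from (63.81°, -85.73°), δ = 1640.4/3440.065 = 0.476851 rad, θ = 340° → φ = 80.96°, λ = -173.87°.
Leg 2: from (80.96°, -173.87°), δ = 2186.2/3440.065 = 0.635511 rad, θ = 116° → φ = 48.93°, λ = -119.57°.

latitude 48.93°, longitude -119.57°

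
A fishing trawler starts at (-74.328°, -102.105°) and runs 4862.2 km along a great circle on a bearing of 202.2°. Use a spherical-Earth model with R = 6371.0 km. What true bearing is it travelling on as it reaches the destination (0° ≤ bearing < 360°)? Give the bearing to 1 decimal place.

final bearing 348.1°

Central angle δ = d/R = 0.763177 rad.
Start latitude φ₁ = -1.297268 rad; initial bearing θ = 3.529056 rad.
Applying the spherical law of cosines for sides, sin φ₂ = sin φ₁ cos δ + cos φ₁ sin δ cos θ = -0.868657, so φ₂ = -60.303°.
Δλ = atan2( sin θ sin δ cos φ₁ , cos δ − sin φ₁ sin φ₂ ) = atan2(-0.070550, -0.113720) = -2.586317 rad = -148.185°.
λ₂ = -102.105° + -148.185° = -250.290°, normalized to (−180°, 180°] → 109.710°.
The forward bearing on arrival equals the back-azimuth from the destination plus 180°.
Back-azimuth from P₂ (-60.3°, 109.7°) to P₁ (-74.3°, -102.1°), with Δλ' = λ₁ − λ₂ = -211.8°: atan2( sin Δλ' cos φ₁ , cos φ₂ sin φ₁ − sin φ₂ cos φ₁ cos Δλ' ) = 168.1°.
Final bearing = (168.1° + 180°) mod 360° = 348.1°.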